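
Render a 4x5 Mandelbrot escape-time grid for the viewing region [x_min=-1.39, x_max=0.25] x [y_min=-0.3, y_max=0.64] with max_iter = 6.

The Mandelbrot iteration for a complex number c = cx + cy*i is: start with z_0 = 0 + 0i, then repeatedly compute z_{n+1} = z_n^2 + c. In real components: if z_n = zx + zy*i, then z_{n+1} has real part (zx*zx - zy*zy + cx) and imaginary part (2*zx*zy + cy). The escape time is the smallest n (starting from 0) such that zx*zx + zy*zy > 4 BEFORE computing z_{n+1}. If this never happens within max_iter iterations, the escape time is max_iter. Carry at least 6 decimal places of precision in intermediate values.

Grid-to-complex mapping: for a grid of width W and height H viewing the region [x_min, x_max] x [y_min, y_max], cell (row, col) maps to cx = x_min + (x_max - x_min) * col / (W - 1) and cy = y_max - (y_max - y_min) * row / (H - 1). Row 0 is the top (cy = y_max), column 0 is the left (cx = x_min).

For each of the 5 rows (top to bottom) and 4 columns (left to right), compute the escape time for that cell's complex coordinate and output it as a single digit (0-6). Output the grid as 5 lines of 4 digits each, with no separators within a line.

Answer: 3566
5666
6666
6666
5666

Derivation:
(row=0, col=0): c = -1.3900 + 0.6400i → escape time 3
(row=0, col=1): c = -0.8433 + 0.6400i → escape time 5
(row=0, col=2): c = -0.2967 + 0.6400i → escape time 6
(row=0, col=3): c = 0.2500 + 0.6400i → escape time 6
(row=1, col=0): c = -1.3900 + 0.4050i → escape time 5
(row=1, col=1): c = -0.8433 + 0.4050i → escape time 6
(row=1, col=2): c = -0.2967 + 0.4050i → escape time 6
(row=1, col=3): c = 0.2500 + 0.4050i → escape time 6
(row=2, col=0): c = -1.3900 + 0.1700i → escape time 6
(row=2, col=1): c = -0.8433 + 0.1700i → escape time 6
(row=2, col=2): c = -0.2967 + 0.1700i → escape time 6
(row=2, col=3): c = 0.2500 + 0.1700i → escape time 6
(row=3, col=0): c = -1.3900 + -0.0650i → escape time 6
(row=3, col=1): c = -0.8433 + -0.0650i → escape time 6
(row=3, col=2): c = -0.2967 + -0.0650i → escape time 6
(row=3, col=3): c = 0.2500 + -0.0650i → escape time 6
(row=4, col=0): c = -1.3900 + -0.3000i → escape time 5
(row=4, col=1): c = -0.8433 + -0.3000i → escape time 6
(row=4, col=2): c = -0.2967 + -0.3000i → escape time 6
(row=4, col=3): c = 0.2500 + -0.3000i → escape time 6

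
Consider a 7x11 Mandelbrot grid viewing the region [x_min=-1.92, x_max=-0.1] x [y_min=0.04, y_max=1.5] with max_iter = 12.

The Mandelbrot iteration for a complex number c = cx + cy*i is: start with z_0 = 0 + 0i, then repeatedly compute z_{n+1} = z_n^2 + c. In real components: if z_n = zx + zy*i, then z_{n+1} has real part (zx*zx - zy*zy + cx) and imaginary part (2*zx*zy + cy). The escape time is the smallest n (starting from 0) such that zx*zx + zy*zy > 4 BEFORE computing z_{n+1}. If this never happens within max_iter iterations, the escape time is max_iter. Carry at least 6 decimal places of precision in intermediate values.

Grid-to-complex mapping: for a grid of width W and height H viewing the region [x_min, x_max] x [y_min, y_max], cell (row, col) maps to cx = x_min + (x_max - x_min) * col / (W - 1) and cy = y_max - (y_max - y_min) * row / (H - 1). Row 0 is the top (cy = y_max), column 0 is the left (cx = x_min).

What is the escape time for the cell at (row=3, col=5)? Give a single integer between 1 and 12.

z_0 = 0 + 0i, c = -0.4033 + 1.0620i
Iter 1: z = -0.4033 + 1.0620i, |z|^2 = 1.2905
Iter 2: z = -1.3685 + 0.2053i, |z|^2 = 1.9149
Iter 3: z = 1.4273 + 0.5000i, |z|^2 = 2.2872
Iter 4: z = 1.3838 + 2.4894i, |z|^2 = 8.1121
Escaped at iteration 4

Answer: 4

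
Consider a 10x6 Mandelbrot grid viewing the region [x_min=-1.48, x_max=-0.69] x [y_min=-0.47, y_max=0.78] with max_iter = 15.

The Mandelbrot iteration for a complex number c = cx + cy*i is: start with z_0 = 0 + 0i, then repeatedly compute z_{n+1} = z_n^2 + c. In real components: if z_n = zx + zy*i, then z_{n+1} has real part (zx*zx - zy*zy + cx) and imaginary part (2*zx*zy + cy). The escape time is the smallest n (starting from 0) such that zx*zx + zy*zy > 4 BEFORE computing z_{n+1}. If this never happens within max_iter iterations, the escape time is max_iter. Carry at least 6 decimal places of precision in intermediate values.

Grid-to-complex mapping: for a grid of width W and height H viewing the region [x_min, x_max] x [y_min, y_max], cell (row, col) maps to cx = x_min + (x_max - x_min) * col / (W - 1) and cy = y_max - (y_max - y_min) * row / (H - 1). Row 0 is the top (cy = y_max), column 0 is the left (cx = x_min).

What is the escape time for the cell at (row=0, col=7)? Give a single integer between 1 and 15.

z_0 = 0 + 0i, c = -0.8656 + 0.7800i
Iter 1: z = -0.8656 + 0.7800i, |z|^2 = 1.3576
Iter 2: z = -0.7248 + -0.5703i, |z|^2 = 0.8505
Iter 3: z = -0.6655 + 1.6066i, |z|^2 = 3.0241
Iter 4: z = -3.0039 + -1.3583i, |z|^2 = 10.8687
Escaped at iteration 4

Answer: 4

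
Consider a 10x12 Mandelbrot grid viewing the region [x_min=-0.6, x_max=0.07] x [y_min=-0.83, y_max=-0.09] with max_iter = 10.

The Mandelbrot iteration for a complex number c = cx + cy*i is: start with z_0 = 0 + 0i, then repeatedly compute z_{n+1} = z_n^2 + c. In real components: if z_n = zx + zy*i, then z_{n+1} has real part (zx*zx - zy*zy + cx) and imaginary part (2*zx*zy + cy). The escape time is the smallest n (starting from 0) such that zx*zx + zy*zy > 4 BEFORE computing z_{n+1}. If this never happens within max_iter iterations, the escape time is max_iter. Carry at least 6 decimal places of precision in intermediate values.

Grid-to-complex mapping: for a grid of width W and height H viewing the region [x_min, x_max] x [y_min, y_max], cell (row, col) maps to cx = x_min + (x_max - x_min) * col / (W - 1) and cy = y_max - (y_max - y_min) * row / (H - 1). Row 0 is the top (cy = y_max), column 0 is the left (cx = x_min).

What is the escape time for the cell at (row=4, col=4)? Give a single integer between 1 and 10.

Answer: 10

Derivation:
z_0 = 0 + 0i, c = -0.3022 + -0.3591i
Iter 1: z = -0.3022 + -0.3591i, |z|^2 = 0.2203
Iter 2: z = -0.3398 + -0.1420i, |z|^2 = 0.1357
Iter 3: z = -0.2069 + -0.2626i, |z|^2 = 0.1117
Iter 4: z = -0.3283 + -0.2504i, |z|^2 = 0.1705
Iter 5: z = -0.2571 + -0.1946i, |z|^2 = 0.1040
Iter 6: z = -0.2740 + -0.2590i, |z|^2 = 0.1421
Iter 7: z = -0.2942 + -0.2172i, |z|^2 = 0.1337
Iter 8: z = -0.2628 + -0.2313i, |z|^2 = 0.1226
Iter 9: z = -0.2867 + -0.2375i, |z|^2 = 0.1386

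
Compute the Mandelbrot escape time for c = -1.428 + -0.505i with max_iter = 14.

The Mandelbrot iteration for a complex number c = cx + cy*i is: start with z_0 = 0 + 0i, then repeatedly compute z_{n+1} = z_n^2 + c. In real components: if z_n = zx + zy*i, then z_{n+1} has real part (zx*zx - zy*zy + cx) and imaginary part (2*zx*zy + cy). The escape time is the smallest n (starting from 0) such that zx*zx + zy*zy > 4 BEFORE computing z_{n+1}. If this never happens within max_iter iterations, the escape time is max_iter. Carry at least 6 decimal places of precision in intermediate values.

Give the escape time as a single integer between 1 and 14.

Answer: 3

Derivation:
z_0 = 0 + 0i, c = -1.4280 + -0.5050i
Iter 1: z = -1.4280 + -0.5050i, |z|^2 = 2.2942
Iter 2: z = 0.3562 + 0.9373i, |z|^2 = 1.0053
Iter 3: z = -2.1796 + 0.1626i, |z|^2 = 4.7773
Escaped at iteration 3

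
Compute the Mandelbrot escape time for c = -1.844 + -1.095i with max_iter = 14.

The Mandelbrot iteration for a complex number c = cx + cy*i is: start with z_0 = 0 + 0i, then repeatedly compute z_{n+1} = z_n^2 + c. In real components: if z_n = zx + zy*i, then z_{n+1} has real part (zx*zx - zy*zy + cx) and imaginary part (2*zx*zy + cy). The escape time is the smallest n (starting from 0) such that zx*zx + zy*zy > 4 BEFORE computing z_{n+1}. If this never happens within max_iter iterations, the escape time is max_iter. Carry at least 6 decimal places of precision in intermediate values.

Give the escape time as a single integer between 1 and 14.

Answer: 1

Derivation:
z_0 = 0 + 0i, c = -1.8440 + -1.0950i
Iter 1: z = -1.8440 + -1.0950i, |z|^2 = 4.5994
Escaped at iteration 1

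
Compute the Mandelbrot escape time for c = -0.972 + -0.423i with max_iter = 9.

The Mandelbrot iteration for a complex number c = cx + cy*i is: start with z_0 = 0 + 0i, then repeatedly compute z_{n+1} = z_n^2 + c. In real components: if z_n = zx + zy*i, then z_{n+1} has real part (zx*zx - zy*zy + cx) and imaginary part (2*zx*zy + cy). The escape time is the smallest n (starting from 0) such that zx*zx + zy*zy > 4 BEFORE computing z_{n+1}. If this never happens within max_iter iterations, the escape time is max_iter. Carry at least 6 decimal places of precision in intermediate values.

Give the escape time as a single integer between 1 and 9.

z_0 = 0 + 0i, c = -0.9720 + -0.4230i
Iter 1: z = -0.9720 + -0.4230i, |z|^2 = 1.1237
Iter 2: z = -0.2061 + 0.3993i, |z|^2 = 0.2019
Iter 3: z = -1.0890 + -0.5876i, |z|^2 = 1.5311
Iter 4: z = -0.1315 + 0.8568i, |z|^2 = 0.7514
Iter 5: z = -1.6888 + -0.6483i, |z|^2 = 3.2725
Iter 6: z = 1.4598 + 1.7668i, |z|^2 = 5.2528
Escaped at iteration 6

Answer: 6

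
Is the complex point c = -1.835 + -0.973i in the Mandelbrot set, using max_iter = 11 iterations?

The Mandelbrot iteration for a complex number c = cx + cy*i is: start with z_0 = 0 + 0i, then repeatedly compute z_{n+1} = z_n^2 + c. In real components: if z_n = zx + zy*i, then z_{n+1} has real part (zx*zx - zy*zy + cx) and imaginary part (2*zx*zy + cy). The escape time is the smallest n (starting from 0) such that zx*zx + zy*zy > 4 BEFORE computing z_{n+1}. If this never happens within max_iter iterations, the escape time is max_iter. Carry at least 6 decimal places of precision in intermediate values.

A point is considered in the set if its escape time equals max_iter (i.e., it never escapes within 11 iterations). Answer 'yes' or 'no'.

z_0 = 0 + 0i, c = -1.8350 + -0.9730i
Iter 1: z = -1.8350 + -0.9730i, |z|^2 = 4.3140
Escaped at iteration 1

Answer: no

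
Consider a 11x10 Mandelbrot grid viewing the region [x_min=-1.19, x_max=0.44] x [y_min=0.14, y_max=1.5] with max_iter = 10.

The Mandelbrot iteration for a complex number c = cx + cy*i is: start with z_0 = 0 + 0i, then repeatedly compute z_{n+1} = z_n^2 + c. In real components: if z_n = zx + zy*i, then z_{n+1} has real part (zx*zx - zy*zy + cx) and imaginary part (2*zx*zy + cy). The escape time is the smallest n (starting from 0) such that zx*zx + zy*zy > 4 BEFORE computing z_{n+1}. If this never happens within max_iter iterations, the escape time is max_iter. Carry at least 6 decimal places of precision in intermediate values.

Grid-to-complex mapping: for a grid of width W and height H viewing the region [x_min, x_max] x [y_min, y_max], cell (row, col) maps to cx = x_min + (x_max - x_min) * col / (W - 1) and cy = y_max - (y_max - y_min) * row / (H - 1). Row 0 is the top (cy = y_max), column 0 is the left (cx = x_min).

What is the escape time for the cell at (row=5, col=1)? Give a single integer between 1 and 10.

z_0 = 0 + 0i, c = -1.0270 + 0.7444i
Iter 1: z = -1.0270 + 0.7444i, |z|^2 = 1.6089
Iter 2: z = -0.5265 + -0.7846i, |z|^2 = 0.8928
Iter 3: z = -1.3655 + 1.5706i, |z|^2 = 4.3314
Escaped at iteration 3

Answer: 3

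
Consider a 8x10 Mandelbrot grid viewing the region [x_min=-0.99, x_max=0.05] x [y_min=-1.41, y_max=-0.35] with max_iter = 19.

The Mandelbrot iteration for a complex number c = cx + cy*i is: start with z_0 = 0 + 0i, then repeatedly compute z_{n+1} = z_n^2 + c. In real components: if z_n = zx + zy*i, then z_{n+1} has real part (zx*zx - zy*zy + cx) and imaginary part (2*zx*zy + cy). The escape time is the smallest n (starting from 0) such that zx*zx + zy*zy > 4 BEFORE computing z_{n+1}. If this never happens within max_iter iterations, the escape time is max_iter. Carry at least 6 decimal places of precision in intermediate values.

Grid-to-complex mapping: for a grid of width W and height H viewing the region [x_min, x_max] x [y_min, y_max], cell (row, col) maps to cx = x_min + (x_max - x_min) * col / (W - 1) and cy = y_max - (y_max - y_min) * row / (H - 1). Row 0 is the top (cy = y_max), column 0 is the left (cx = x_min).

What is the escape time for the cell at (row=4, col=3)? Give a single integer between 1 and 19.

Answer: 5

Derivation:
z_0 = 0 + 0i, c = -0.5443 + -0.8211i
Iter 1: z = -0.5443 + -0.8211i, |z|^2 = 0.9705
Iter 2: z = -0.9223 + 0.0727i, |z|^2 = 0.8559
Iter 3: z = 0.3010 + -0.9553i, |z|^2 = 1.0031
Iter 4: z = -1.3662 + -1.3962i, |z|^2 = 3.8158
Iter 5: z = -0.6270 + 2.9938i, |z|^2 = 9.3559
Escaped at iteration 5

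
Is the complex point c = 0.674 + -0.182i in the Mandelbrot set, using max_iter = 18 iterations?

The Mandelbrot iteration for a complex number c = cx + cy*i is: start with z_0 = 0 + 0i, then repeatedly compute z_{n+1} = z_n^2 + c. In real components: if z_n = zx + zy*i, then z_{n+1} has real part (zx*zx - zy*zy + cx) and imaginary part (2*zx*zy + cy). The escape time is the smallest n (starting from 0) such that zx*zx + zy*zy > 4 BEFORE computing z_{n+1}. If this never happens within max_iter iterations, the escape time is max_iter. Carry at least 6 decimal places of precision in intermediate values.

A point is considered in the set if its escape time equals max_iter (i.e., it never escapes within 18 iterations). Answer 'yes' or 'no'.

z_0 = 0 + 0i, c = 0.6740 + -0.1820i
Iter 1: z = 0.6740 + -0.1820i, |z|^2 = 0.4874
Iter 2: z = 1.0952 + -0.4273i, |z|^2 = 1.3820
Iter 3: z = 1.6907 + -1.1180i, |z|^2 = 4.1085
Escaped at iteration 3

Answer: no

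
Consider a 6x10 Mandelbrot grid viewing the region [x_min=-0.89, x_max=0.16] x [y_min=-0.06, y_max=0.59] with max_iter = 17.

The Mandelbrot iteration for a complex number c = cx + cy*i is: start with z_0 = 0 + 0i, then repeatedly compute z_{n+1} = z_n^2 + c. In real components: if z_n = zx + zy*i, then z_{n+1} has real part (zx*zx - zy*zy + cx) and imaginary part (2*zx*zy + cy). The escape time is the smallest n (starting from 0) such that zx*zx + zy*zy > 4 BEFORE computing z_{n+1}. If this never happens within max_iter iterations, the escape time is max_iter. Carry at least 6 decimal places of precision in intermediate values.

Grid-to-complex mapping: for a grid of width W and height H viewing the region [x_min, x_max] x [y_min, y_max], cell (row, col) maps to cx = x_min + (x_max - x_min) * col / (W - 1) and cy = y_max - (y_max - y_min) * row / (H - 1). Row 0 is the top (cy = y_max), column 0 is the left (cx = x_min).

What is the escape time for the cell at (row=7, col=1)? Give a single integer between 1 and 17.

z_0 = 0 + 0i, c = -0.6800 + 0.0844i
Iter 1: z = -0.6800 + 0.0844i, |z|^2 = 0.4695
Iter 2: z = -0.2247 + -0.0304i, |z|^2 = 0.0514
Iter 3: z = -0.6304 + 0.0981i, |z|^2 = 0.4071
Iter 4: z = -0.2922 + -0.0393i, |z|^2 = 0.0869
Iter 5: z = -0.5962 + 0.1074i, |z|^2 = 0.3669
Iter 6: z = -0.3361 + -0.0436i, |z|^2 = 0.1149
Iter 7: z = -0.5689 + 0.1137i, |z|^2 = 0.3366
Iter 8: z = -0.3693 + -0.0450i, |z|^2 = 0.1384
Iter 9: z = -0.5457 + 0.1177i, |z|^2 = 0.3116
Iter 10: z = -0.3961 + -0.0440i, |z|^2 = 0.1588
Iter 11: z = -0.5250 + 0.1193i, |z|^2 = 0.2899
Iter 12: z = -0.4186 + -0.0408i, |z|^2 = 0.1769
Iter 13: z = -0.5065 + 0.1186i, |z|^2 = 0.2706
Iter 14: z = -0.4375 + -0.0357i, |z|^2 = 0.1927
Iter 15: z = -0.4898 + 0.1157i, |z|^2 = 0.2533
Iter 16: z = -0.4535 + -0.0289i, |z|^2 = 0.2065

Answer: 17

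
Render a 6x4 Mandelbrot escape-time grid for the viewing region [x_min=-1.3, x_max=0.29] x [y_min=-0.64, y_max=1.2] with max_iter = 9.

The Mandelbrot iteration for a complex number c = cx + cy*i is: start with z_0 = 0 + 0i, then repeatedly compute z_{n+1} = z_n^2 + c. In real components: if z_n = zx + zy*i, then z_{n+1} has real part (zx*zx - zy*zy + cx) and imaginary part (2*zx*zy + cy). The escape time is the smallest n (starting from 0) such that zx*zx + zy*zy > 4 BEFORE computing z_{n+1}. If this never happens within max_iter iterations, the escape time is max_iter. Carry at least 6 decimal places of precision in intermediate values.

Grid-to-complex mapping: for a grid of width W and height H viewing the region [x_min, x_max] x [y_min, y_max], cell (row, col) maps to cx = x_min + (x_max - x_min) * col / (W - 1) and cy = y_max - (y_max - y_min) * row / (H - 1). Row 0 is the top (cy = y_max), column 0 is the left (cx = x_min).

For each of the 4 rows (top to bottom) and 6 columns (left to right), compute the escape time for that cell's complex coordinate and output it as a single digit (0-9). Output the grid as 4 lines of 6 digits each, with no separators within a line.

Answer: 233332
357999
999999
347999

Derivation:
(row=0, col=0): c = -1.3000 + 1.2000i → escape time 2
(row=0, col=1): c = -0.9820 + 1.2000i → escape time 3
(row=0, col=2): c = -0.6640 + 1.2000i → escape time 3
(row=0, col=3): c = -0.3460 + 1.2000i → escape time 3
(row=0, col=4): c = -0.0280 + 1.2000i → escape time 3
(row=0, col=5): c = 0.2900 + 1.2000i → escape time 2
(row=1, col=0): c = -1.3000 + 0.5867i → escape time 3
(row=1, col=1): c = -0.9820 + 0.5867i → escape time 5
(row=1, col=2): c = -0.6640 + 0.5867i → escape time 7
(row=1, col=3): c = -0.3460 + 0.5867i → escape time 9
(row=1, col=4): c = -0.0280 + 0.5867i → escape time 9
(row=1, col=5): c = 0.2900 + 0.5867i → escape time 9
(row=2, col=0): c = -1.3000 + -0.0267i → escape time 9
(row=2, col=1): c = -0.9820 + -0.0267i → escape time 9
(row=2, col=2): c = -0.6640 + -0.0267i → escape time 9
(row=2, col=3): c = -0.3460 + -0.0267i → escape time 9
(row=2, col=4): c = -0.0280 + -0.0267i → escape time 9
(row=2, col=5): c = 0.2900 + -0.0267i → escape time 9
(row=3, col=0): c = -1.3000 + -0.6400i → escape time 3
(row=3, col=1): c = -0.9820 + -0.6400i → escape time 4
(row=3, col=2): c = -0.6640 + -0.6400i → escape time 7
(row=3, col=3): c = -0.3460 + -0.6400i → escape time 9
(row=3, col=4): c = -0.0280 + -0.6400i → escape time 9
(row=3, col=5): c = 0.2900 + -0.6400i → escape time 9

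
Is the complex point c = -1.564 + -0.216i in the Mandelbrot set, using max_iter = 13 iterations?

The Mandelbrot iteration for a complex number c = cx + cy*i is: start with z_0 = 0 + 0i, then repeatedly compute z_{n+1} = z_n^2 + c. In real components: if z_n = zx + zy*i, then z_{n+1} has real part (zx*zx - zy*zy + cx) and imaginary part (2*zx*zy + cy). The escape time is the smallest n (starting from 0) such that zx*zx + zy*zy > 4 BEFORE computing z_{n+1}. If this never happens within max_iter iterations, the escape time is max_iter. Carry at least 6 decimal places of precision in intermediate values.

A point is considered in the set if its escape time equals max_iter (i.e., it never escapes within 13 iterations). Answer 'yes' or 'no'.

z_0 = 0 + 0i, c = -1.5640 + -0.2160i
Iter 1: z = -1.5640 + -0.2160i, |z|^2 = 2.4928
Iter 2: z = 0.8354 + 0.4596i, |z|^2 = 0.9092
Iter 3: z = -1.0773 + 0.5520i, |z|^2 = 1.4653
Iter 4: z = -0.7081 + -1.4054i, |z|^2 = 2.4766
Iter 5: z = -3.0377 + 1.7744i, |z|^2 = 12.3760
Escaped at iteration 5

Answer: no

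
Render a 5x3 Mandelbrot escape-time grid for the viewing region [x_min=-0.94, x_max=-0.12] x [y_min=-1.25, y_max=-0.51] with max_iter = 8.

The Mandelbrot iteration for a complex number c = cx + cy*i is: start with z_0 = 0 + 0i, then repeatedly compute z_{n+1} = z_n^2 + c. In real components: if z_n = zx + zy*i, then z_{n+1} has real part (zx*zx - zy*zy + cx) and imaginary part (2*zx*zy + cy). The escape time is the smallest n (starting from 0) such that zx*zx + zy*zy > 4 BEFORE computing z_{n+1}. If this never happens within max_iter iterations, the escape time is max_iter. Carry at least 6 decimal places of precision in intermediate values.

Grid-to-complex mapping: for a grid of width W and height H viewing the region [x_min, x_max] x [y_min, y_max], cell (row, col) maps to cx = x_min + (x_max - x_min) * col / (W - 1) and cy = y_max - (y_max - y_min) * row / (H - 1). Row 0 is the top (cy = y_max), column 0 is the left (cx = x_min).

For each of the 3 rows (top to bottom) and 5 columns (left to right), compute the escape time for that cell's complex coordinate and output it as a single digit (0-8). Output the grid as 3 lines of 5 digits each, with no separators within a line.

(row=0, col=0): c = -0.9400 + -0.5100i → escape time 5
(row=0, col=1): c = -0.7350 + -0.5100i → escape time 6
(row=0, col=2): c = -0.5300 + -0.5100i → escape time 8
(row=0, col=3): c = -0.3250 + -0.5100i → escape time 8
(row=0, col=4): c = -0.1200 + -0.5100i → escape time 8
(row=1, col=0): c = -0.9400 + -0.8800i → escape time 3
(row=1, col=1): c = -0.7350 + -0.8800i → escape time 4
(row=1, col=2): c = -0.5300 + -0.8800i → escape time 4
(row=1, col=3): c = -0.3250 + -0.8800i → escape time 6
(row=1, col=4): c = -0.1200 + -0.8800i → escape time 8
(row=2, col=0): c = -0.9400 + -1.2500i → escape time 3
(row=2, col=1): c = -0.7350 + -1.2500i → escape time 3
(row=2, col=2): c = -0.5300 + -1.2500i → escape time 3
(row=2, col=3): c = -0.3250 + -1.2500i → escape time 3
(row=2, col=4): c = -0.1200 + -1.2500i → escape time 3

Answer: 56888
34468
33333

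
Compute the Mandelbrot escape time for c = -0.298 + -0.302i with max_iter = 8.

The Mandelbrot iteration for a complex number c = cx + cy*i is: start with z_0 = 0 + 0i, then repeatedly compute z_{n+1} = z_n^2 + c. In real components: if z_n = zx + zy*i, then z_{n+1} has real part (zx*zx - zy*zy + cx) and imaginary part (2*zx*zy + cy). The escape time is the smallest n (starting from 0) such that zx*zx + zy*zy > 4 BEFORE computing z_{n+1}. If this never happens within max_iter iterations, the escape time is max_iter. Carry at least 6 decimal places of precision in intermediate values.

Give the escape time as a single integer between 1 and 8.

Answer: 8

Derivation:
z_0 = 0 + 0i, c = -0.2980 + -0.3020i
Iter 1: z = -0.2980 + -0.3020i, |z|^2 = 0.1800
Iter 2: z = -0.3004 + -0.1220i, |z|^2 = 0.1051
Iter 3: z = -0.2226 + -0.2287i, |z|^2 = 0.1019
Iter 4: z = -0.3007 + -0.2002i, |z|^2 = 0.1305
Iter 5: z = -0.2476 + -0.1816i, |z|^2 = 0.0943
Iter 6: z = -0.2697 + -0.2121i, |z|^2 = 0.1177
Iter 7: z = -0.2703 + -0.1876i, |z|^2 = 0.1082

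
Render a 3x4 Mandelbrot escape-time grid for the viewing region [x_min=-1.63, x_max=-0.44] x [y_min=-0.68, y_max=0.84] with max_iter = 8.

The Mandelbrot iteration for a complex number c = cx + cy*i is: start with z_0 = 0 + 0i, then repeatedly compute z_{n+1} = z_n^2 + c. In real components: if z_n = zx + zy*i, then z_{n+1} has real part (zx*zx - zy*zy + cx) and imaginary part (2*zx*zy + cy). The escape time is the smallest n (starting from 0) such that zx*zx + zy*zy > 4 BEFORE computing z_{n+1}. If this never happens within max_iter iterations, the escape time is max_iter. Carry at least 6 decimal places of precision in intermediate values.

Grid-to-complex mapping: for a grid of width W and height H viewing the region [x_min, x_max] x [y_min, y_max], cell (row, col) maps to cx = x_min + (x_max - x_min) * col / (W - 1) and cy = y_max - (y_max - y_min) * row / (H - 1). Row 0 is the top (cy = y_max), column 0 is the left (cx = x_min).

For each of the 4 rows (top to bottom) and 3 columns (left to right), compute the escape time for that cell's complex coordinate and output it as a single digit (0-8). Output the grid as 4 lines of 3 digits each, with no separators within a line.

Answer: 335
488
588
348

Derivation:
(row=0, col=0): c = -1.6300 + 0.8400i → escape time 3
(row=0, col=1): c = -1.0350 + 0.8400i → escape time 3
(row=0, col=2): c = -0.4400 + 0.8400i → escape time 5
(row=1, col=0): c = -1.6300 + 0.3333i → escape time 4
(row=1, col=1): c = -1.0350 + 0.3333i → escape time 8
(row=1, col=2): c = -0.4400 + 0.3333i → escape time 8
(row=2, col=0): c = -1.6300 + -0.1733i → escape time 5
(row=2, col=1): c = -1.0350 + -0.1733i → escape time 8
(row=2, col=2): c = -0.4400 + -0.1733i → escape time 8
(row=3, col=0): c = -1.6300 + -0.6800i → escape time 3
(row=3, col=1): c = -1.0350 + -0.6800i → escape time 4
(row=3, col=2): c = -0.4400 + -0.6800i → escape time 8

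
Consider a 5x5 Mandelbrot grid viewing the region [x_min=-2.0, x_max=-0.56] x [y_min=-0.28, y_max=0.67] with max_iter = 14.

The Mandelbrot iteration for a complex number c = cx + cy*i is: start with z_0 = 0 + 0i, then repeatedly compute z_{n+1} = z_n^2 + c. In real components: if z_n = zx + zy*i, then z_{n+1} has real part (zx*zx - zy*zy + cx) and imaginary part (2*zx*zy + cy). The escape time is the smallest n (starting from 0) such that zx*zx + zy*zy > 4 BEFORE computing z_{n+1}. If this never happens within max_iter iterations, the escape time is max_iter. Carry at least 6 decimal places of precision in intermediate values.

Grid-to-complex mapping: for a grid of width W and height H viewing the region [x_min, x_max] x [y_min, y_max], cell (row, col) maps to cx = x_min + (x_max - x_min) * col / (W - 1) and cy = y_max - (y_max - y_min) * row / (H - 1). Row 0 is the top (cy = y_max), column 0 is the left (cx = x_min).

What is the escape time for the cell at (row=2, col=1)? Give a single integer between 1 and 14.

Answer: 5

Derivation:
z_0 = 0 + 0i, c = -1.6400 + 0.1950i
Iter 1: z = -1.6400 + 0.1950i, |z|^2 = 2.7276
Iter 2: z = 1.0116 + -0.4446i, |z|^2 = 1.2210
Iter 3: z = -0.8144 + -0.7045i, |z|^2 = 1.1595
Iter 4: z = -1.4731 + 1.3425i, |z|^2 = 3.9722
Iter 5: z = -1.2722 + -3.7601i, |z|^2 = 15.7569
Escaped at iteration 5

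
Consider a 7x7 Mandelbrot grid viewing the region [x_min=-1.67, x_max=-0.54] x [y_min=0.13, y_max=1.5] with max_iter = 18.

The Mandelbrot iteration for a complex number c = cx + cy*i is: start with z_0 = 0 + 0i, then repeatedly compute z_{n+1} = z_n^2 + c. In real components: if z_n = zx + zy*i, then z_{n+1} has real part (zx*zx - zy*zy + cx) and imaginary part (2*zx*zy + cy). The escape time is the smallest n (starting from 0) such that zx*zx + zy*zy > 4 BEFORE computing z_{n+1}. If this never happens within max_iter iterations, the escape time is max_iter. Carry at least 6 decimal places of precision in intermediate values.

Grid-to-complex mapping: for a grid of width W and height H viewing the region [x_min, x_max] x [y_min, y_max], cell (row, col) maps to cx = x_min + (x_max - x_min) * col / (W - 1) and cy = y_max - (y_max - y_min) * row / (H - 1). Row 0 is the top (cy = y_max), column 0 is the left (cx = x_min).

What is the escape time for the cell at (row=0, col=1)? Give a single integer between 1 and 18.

z_0 = 0 + 0i, c = -1.4817 + 1.5000i
Iter 1: z = -1.4817 + 1.5000i, |z|^2 = 4.4453
Escaped at iteration 1

Answer: 1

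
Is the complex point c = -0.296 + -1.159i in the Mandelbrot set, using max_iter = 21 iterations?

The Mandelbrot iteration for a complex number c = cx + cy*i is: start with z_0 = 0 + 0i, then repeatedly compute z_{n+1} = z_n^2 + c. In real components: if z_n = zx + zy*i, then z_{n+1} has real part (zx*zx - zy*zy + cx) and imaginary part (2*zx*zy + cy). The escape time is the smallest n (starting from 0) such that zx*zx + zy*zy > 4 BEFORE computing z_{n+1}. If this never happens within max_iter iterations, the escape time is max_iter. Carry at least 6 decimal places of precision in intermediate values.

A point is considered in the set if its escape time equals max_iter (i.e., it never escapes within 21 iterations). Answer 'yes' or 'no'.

z_0 = 0 + 0i, c = -0.2960 + -1.1590i
Iter 1: z = -0.2960 + -1.1590i, |z|^2 = 1.4309
Iter 2: z = -1.5517 + -0.4729i, |z|^2 = 2.6313
Iter 3: z = 1.8881 + 0.3085i, |z|^2 = 3.6599
Iter 4: z = 3.1736 + 0.0058i, |z|^2 = 10.0718
Escaped at iteration 4

Answer: no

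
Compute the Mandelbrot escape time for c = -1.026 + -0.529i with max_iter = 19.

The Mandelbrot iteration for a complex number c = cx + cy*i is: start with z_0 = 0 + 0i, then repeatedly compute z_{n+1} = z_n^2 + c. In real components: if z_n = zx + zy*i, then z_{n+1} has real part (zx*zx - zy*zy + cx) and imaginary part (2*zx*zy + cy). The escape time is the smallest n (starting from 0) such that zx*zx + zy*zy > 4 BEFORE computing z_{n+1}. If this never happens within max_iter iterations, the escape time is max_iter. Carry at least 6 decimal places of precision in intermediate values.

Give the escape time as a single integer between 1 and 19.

Answer: 5

Derivation:
z_0 = 0 + 0i, c = -1.0260 + -0.5290i
Iter 1: z = -1.0260 + -0.5290i, |z|^2 = 1.3325
Iter 2: z = -0.2532 + 0.5565i, |z|^2 = 0.3738
Iter 3: z = -1.2716 + -0.8108i, |z|^2 = 2.2743
Iter 4: z = -0.0664 + 1.5330i, |z|^2 = 2.3544
Iter 5: z = -3.3716 + -0.7325i, |z|^2 = 11.9044
Escaped at iteration 5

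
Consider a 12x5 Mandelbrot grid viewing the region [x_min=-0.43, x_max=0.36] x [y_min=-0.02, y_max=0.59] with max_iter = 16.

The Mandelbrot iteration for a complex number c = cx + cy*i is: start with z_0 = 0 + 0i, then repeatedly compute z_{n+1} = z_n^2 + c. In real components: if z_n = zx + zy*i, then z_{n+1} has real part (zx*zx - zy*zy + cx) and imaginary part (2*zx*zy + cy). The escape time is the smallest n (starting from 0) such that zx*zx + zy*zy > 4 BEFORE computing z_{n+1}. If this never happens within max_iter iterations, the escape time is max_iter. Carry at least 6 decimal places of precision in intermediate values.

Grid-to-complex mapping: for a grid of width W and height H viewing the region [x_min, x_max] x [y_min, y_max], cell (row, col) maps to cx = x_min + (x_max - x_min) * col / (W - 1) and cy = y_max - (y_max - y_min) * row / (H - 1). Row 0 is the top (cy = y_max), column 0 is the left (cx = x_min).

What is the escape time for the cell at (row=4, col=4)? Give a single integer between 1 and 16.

z_0 = 0 + 0i, c = -0.1427 + -0.0200i
Iter 1: z = -0.1427 + -0.0200i, |z|^2 = 0.0208
Iter 2: z = -0.1228 + -0.0143i, |z|^2 = 0.0153
Iter 3: z = -0.1279 + -0.0165i, |z|^2 = 0.0166
Iter 4: z = -0.1267 + -0.0158i, |z|^2 = 0.0163
Iter 5: z = -0.1269 + -0.0160i, |z|^2 = 0.0164
Iter 6: z = -0.1269 + -0.0159i, |z|^2 = 0.0164
Iter 7: z = -0.1269 + -0.0160i, |z|^2 = 0.0164
Iter 8: z = -0.1269 + -0.0160i, |z|^2 = 0.0164
Iter 9: z = -0.1269 + -0.0160i, |z|^2 = 0.0164
Iter 10: z = -0.1269 + -0.0160i, |z|^2 = 0.0164
Iter 11: z = -0.1269 + -0.0160i, |z|^2 = 0.0164
Iter 12: z = -0.1269 + -0.0160i, |z|^2 = 0.0164
Iter 13: z = -0.1269 + -0.0160i, |z|^2 = 0.0164
Iter 14: z = -0.1269 + -0.0160i, |z|^2 = 0.0164
Iter 15: z = -0.1269 + -0.0160i, |z|^2 = 0.0164

Answer: 16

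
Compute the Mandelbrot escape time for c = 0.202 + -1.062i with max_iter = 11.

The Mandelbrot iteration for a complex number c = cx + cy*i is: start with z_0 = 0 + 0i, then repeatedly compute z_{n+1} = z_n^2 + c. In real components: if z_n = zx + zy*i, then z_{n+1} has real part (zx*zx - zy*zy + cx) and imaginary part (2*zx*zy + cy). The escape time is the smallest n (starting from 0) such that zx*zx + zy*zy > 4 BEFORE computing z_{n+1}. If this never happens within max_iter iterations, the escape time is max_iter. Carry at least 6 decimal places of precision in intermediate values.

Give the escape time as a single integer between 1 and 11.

Answer: 3

Derivation:
z_0 = 0 + 0i, c = 0.2020 + -1.0620i
Iter 1: z = 0.2020 + -1.0620i, |z|^2 = 1.1686
Iter 2: z = -0.8850 + -1.4910i, |z|^2 = 3.0065
Iter 3: z = -1.2379 + 1.5773i, |z|^2 = 4.0203
Escaped at iteration 3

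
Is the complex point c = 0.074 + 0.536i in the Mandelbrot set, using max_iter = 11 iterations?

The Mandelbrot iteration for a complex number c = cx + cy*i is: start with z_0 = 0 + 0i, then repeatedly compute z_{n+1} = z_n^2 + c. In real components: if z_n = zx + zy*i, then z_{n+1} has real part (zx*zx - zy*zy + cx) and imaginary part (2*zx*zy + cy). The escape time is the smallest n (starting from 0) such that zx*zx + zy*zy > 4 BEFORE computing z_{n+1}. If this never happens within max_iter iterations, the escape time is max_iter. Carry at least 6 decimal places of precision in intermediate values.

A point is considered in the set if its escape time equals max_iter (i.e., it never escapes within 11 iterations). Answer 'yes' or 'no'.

Answer: yes

Derivation:
z_0 = 0 + 0i, c = 0.0740 + 0.5360i
Iter 1: z = 0.0740 + 0.5360i, |z|^2 = 0.2928
Iter 2: z = -0.2078 + 0.6153i, |z|^2 = 0.4218
Iter 3: z = -0.2614 + 0.2802i, |z|^2 = 0.1469
Iter 4: z = 0.0638 + 0.3895i, |z|^2 = 0.1558
Iter 5: z = -0.0736 + 0.5857i, |z|^2 = 0.3485
Iter 6: z = -0.2636 + 0.4498i, |z|^2 = 0.2718
Iter 7: z = -0.0588 + 0.2989i, |z|^2 = 0.0928
Iter 8: z = -0.0119 + 0.5009i, |z|^2 = 0.2510
Iter 9: z = -0.1767 + 0.5241i, |z|^2 = 0.3059
Iter 10: z = -0.1695 + 0.3508i, |z|^2 = 0.1517
Did not escape in 11 iterations → in set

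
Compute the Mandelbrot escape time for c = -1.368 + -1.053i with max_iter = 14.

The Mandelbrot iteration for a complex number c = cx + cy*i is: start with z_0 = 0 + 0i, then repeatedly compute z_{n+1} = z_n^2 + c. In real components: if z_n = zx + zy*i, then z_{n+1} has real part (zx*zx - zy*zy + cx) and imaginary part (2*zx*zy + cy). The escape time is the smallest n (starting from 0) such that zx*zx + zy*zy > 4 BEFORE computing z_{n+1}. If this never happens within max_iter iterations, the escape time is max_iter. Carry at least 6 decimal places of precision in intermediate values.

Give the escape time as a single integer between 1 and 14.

z_0 = 0 + 0i, c = -1.3680 + -1.0530i
Iter 1: z = -1.3680 + -1.0530i, |z|^2 = 2.9802
Iter 2: z = -0.6054 + 1.8280i, |z|^2 = 3.7081
Iter 3: z = -4.3431 + -3.2663i, |z|^2 = 29.5314
Escaped at iteration 3

Answer: 3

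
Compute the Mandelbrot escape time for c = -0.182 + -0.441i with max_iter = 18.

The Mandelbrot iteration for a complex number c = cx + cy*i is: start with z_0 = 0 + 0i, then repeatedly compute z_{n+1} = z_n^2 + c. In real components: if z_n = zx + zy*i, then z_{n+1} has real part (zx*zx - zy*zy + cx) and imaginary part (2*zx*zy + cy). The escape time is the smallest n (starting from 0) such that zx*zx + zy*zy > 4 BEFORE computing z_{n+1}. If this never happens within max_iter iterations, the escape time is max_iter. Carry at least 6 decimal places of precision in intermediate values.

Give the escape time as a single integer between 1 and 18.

z_0 = 0 + 0i, c = -0.1820 + -0.4410i
Iter 1: z = -0.1820 + -0.4410i, |z|^2 = 0.2276
Iter 2: z = -0.3434 + -0.2805i, |z|^2 = 0.1966
Iter 3: z = -0.1428 + -0.2484i, |z|^2 = 0.0821
Iter 4: z = -0.2233 + -0.3701i, |z|^2 = 0.1868
Iter 5: z = -0.2691 + -0.2757i, |z|^2 = 0.1484
Iter 6: z = -0.1856 + -0.2926i, |z|^2 = 0.1201
Iter 7: z = -0.2332 + -0.3324i, |z|^2 = 0.1648
Iter 8: z = -0.2381 + -0.2860i, |z|^2 = 0.1385
Iter 9: z = -0.2071 + -0.3048i, |z|^2 = 0.1358
Iter 10: z = -0.2320 + -0.3147i, |z|^2 = 0.1529
Iter 11: z = -0.2272 + -0.2949i, |z|^2 = 0.1386
Iter 12: z = -0.2174 + -0.3070i, |z|^2 = 0.1415
Iter 13: z = -0.2290 + -0.3076i, |z|^2 = 0.1470
Iter 14: z = -0.2242 + -0.3002i, |z|^2 = 0.1403
Iter 15: z = -0.2218 + -0.3064i, |z|^2 = 0.1431
Iter 16: z = -0.2267 + -0.3050i, |z|^2 = 0.1444
Iter 17: z = -0.2237 + -0.3027i, |z|^2 = 0.1417

Answer: 18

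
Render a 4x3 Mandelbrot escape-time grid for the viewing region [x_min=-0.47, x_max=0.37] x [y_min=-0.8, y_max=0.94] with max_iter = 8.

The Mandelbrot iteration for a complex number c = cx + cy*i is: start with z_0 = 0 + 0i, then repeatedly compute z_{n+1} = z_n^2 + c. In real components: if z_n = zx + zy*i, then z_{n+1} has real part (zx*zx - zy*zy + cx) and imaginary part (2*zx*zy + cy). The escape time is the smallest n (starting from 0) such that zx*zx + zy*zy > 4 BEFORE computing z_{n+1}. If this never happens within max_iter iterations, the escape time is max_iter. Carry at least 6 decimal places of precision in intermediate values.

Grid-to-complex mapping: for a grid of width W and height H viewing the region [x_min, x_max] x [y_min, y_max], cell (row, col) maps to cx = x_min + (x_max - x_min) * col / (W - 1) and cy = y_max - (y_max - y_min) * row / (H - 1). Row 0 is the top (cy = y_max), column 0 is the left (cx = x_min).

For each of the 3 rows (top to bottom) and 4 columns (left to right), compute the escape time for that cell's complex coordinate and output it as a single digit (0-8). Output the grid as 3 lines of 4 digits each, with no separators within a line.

Answer: 4853
8888
6864

Derivation:
(row=0, col=0): c = -0.4700 + 0.9400i → escape time 4
(row=0, col=1): c = -0.1900 + 0.9400i → escape time 8
(row=0, col=2): c = 0.0900 + 0.9400i → escape time 5
(row=0, col=3): c = 0.3700 + 0.9400i → escape time 3
(row=1, col=0): c = -0.4700 + 0.0700i → escape time 8
(row=1, col=1): c = -0.1900 + 0.0700i → escape time 8
(row=1, col=2): c = 0.0900 + 0.0700i → escape time 8
(row=1, col=3): c = 0.3700 + 0.0700i → escape time 8
(row=2, col=0): c = -0.4700 + -0.8000i → escape time 6
(row=2, col=1): c = -0.1900 + -0.8000i → escape time 8
(row=2, col=2): c = 0.0900 + -0.8000i → escape time 6
(row=2, col=3): c = 0.3700 + -0.8000i → escape time 4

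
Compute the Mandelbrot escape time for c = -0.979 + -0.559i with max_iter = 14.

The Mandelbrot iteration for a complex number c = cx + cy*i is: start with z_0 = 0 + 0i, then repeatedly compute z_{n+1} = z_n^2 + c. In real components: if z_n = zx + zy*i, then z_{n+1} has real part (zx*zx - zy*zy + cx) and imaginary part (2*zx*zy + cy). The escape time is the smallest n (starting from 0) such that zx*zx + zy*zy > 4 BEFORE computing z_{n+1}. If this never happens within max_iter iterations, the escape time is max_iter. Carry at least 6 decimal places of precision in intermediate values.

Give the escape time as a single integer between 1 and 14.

z_0 = 0 + 0i, c = -0.9790 + -0.5590i
Iter 1: z = -0.9790 + -0.5590i, |z|^2 = 1.2709
Iter 2: z = -0.3330 + 0.5355i, |z|^2 = 0.3977
Iter 3: z = -1.1549 + -0.9157i, |z|^2 = 2.1722
Iter 4: z = -0.4838 + 1.5560i, |z|^2 = 2.6553
Iter 5: z = -3.1662 + -2.0646i, |z|^2 = 14.2871
Escaped at iteration 5

Answer: 5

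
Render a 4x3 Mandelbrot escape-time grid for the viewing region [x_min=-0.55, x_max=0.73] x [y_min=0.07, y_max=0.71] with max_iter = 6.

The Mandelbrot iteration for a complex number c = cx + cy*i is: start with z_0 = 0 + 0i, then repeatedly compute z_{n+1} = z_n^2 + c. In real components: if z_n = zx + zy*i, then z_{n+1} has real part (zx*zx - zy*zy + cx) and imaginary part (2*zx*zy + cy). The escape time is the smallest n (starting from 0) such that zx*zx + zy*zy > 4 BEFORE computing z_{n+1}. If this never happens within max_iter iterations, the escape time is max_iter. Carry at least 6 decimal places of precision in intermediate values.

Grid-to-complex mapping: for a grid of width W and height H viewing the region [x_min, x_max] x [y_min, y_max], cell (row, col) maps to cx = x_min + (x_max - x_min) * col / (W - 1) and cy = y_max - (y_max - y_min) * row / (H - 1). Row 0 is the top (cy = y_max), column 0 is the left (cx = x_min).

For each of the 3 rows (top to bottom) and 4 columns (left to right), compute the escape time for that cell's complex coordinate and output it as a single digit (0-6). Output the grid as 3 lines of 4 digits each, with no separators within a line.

Answer: 6663
6663
6663

Derivation:
(row=0, col=0): c = -0.5500 + 0.7100i → escape time 6
(row=0, col=1): c = -0.1233 + 0.7100i → escape time 6
(row=0, col=2): c = 0.3033 + 0.7100i → escape time 6
(row=0, col=3): c = 0.7300 + 0.7100i → escape time 3
(row=1, col=0): c = -0.5500 + 0.3900i → escape time 6
(row=1, col=1): c = -0.1233 + 0.3900i → escape time 6
(row=1, col=2): c = 0.3033 + 0.3900i → escape time 6
(row=1, col=3): c = 0.7300 + 0.3900i → escape time 3
(row=2, col=0): c = -0.5500 + 0.0700i → escape time 6
(row=2, col=1): c = -0.1233 + 0.0700i → escape time 6
(row=2, col=2): c = 0.3033 + 0.0700i → escape time 6
(row=2, col=3): c = 0.7300 + 0.0700i → escape time 3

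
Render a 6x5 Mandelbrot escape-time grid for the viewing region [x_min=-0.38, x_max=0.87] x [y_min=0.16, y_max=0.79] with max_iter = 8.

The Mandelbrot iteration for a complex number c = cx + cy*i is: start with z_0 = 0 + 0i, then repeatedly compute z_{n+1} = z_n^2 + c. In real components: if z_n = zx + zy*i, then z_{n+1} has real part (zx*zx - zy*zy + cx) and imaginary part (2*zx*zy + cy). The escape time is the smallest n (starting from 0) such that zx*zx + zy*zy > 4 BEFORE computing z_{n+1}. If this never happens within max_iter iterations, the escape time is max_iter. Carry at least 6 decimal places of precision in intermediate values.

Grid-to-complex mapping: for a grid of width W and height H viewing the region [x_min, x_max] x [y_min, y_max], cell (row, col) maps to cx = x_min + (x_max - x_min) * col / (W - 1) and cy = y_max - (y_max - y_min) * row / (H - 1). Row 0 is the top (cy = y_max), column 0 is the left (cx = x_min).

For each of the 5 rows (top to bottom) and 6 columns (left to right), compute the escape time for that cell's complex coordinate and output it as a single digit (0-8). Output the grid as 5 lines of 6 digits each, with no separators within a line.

(row=0, col=0): c = -0.3800 + 0.7900i → escape time 6
(row=0, col=1): c = -0.1300 + 0.7900i → escape time 8
(row=0, col=2): c = 0.1200 + 0.7900i → escape time 6
(row=0, col=3): c = 0.3700 + 0.7900i → escape time 4
(row=0, col=4): c = 0.6200 + 0.7900i → escape time 3
(row=0, col=5): c = 0.8700 + 0.7900i → escape time 2
(row=1, col=0): c = -0.3800 + 0.6325i → escape time 8
(row=1, col=1): c = -0.1300 + 0.6325i → escape time 8
(row=1, col=2): c = 0.1200 + 0.6325i → escape time 8
(row=1, col=3): c = 0.3700 + 0.6325i → escape time 8
(row=1, col=4): c = 0.6200 + 0.6325i → escape time 3
(row=1, col=5): c = 0.8700 + 0.6325i → escape time 2
(row=2, col=0): c = -0.3800 + 0.4750i → escape time 8
(row=2, col=1): c = -0.1300 + 0.4750i → escape time 8
(row=2, col=2): c = 0.1200 + 0.4750i → escape time 8
(row=2, col=3): c = 0.3700 + 0.4750i → escape time 8
(row=2, col=4): c = 0.6200 + 0.4750i → escape time 3
(row=2, col=5): c = 0.8700 + 0.4750i → escape time 3
(row=3, col=0): c = -0.3800 + 0.3175i → escape time 8
(row=3, col=1): c = -0.1300 + 0.3175i → escape time 8
(row=3, col=2): c = 0.1200 + 0.3175i → escape time 8
(row=3, col=3): c = 0.3700 + 0.3175i → escape time 8
(row=3, col=4): c = 0.6200 + 0.3175i → escape time 4
(row=3, col=5): c = 0.8700 + 0.3175i → escape time 3
(row=4, col=0): c = -0.3800 + 0.1600i → escape time 8
(row=4, col=1): c = -0.1300 + 0.1600i → escape time 8
(row=4, col=2): c = 0.1200 + 0.1600i → escape time 8
(row=4, col=3): c = 0.3700 + 0.1600i → escape time 8
(row=4, col=4): c = 0.6200 + 0.1600i → escape time 4
(row=4, col=5): c = 0.8700 + 0.1600i → escape time 3

Answer: 686432
888832
888833
888843
888843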